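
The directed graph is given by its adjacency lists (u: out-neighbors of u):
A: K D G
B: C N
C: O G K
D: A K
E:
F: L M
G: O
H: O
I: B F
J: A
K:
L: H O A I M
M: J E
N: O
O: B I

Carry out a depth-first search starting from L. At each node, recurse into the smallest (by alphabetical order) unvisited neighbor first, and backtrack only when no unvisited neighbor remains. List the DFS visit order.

L, A, D, K, G, O, B, C, N, I, F, M, E, J, H

Visit L
L → A
A → D
D → K
A → G
G → O
O → B
B → C
B → N
O → I
I → F
F → M
M → E
M → J
L → H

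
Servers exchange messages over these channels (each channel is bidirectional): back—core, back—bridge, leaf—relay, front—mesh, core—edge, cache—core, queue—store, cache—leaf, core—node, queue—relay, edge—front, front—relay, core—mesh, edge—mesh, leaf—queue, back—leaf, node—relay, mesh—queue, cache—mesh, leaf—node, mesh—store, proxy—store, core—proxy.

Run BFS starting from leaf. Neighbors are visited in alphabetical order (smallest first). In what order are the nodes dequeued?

leaf → back → cache → node → queue → relay → bridge → core → mesh → store → front → edge → proxy

Visit leaf; enqueue back, cache, node, queue, relay → queue [back, cache, node, queue, relay]
Visit back; enqueue bridge, core → queue [cache, node, queue, relay, bridge, core]
Visit cache; enqueue mesh → queue [node, queue, relay, bridge, core, mesh]
Visit node → queue [queue, relay, bridge, core, mesh]
Visit queue; enqueue store → queue [relay, bridge, core, mesh, store]
Visit relay; enqueue front → queue [bridge, core, mesh, store, front]
Visit bridge → queue [core, mesh, store, front]
Visit core; enqueue edge, proxy → queue [mesh, store, front, edge, proxy]
Visit mesh → queue [store, front, edge, proxy]
Visit store → queue [front, edge, proxy]
Visit front → queue [edge, proxy]
Visit edge → queue [proxy]
Visit proxy → queue []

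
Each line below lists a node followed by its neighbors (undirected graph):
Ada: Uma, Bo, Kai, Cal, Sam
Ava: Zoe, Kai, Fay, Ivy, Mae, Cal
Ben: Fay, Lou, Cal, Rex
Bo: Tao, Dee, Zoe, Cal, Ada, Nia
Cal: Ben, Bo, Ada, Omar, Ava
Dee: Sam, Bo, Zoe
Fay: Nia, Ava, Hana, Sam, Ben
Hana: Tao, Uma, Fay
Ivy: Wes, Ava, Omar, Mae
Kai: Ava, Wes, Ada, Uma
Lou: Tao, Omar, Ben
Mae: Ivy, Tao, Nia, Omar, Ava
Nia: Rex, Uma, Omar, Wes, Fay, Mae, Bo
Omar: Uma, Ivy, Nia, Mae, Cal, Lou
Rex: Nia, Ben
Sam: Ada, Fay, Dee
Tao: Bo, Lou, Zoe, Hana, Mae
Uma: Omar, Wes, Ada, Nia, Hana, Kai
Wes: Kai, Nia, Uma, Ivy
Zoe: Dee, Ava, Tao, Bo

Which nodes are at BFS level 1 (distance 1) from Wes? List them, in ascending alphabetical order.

Ivy, Kai, Nia, Uma

Level 0: Wes
Level 1: Ivy, Kai, Nia, Uma
Level 2: Ada, Ava, Bo, Fay, Hana, Mae, Omar, Rex
Level 3: Ben, Cal, Dee, Lou, Sam, Tao, Zoe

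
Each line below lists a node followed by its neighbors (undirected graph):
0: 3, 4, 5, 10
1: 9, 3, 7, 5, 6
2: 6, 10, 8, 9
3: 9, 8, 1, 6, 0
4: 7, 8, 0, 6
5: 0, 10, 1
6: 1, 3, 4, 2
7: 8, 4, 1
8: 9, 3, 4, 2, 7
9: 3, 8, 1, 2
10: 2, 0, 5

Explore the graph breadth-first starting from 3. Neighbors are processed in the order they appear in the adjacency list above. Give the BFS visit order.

3 → 9 → 8 → 1 → 6 → 0 → 2 → 4 → 7 → 5 → 10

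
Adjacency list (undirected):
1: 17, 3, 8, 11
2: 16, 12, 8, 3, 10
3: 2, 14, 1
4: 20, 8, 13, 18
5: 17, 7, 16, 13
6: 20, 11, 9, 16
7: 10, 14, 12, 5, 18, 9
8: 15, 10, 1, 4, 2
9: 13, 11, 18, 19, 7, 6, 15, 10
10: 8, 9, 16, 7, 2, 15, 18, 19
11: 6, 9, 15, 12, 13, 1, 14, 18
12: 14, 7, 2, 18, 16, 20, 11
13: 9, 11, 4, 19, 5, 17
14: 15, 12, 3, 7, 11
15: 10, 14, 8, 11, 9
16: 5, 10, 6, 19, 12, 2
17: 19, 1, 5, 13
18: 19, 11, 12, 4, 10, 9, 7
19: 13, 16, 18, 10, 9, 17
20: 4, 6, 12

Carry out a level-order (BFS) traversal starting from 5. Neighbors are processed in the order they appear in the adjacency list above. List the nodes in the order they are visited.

Visit 5; enqueue 17, 7, 16, 13 → queue [17, 7, 16, 13]
Visit 17; enqueue 19, 1 → queue [7, 16, 13, 19, 1]
Visit 7; enqueue 10, 14, 12, 18, 9 → queue [16, 13, 19, 1, 10, 14, 12, 18, 9]
Visit 16; enqueue 6, 2 → queue [13, 19, 1, 10, 14, 12, 18, 9, 6, 2]
Visit 13; enqueue 11, 4 → queue [19, 1, 10, 14, 12, 18, 9, 6, 2, 11, 4]
Visit 19 → queue [1, 10, 14, 12, 18, 9, 6, 2, 11, 4]
Visit 1; enqueue 3, 8 → queue [10, 14, 12, 18, 9, 6, 2, 11, 4, 3, 8]
Visit 10; enqueue 15 → queue [14, 12, 18, 9, 6, 2, 11, 4, 3, 8, 15]
Visit 14 → queue [12, 18, 9, 6, 2, 11, 4, 3, 8, 15]
Visit 12; enqueue 20 → queue [18, 9, 6, 2, 11, 4, 3, 8, 15, 20]
Visit 18 → queue [9, 6, 2, 11, 4, 3, 8, 15, 20]
Visit 9 → queue [6, 2, 11, 4, 3, 8, 15, 20]
Visit 6 → queue [2, 11, 4, 3, 8, 15, 20]
Visit 2 → queue [11, 4, 3, 8, 15, 20]
Visit 11 → queue [4, 3, 8, 15, 20]
Visit 4 → queue [3, 8, 15, 20]
Visit 3 → queue [8, 15, 20]
Visit 8 → queue [15, 20]
Visit 15 → queue [20]
Visit 20 → queue []

5 17 7 16 13 19 1 10 14 12 18 9 6 2 11 4 3 8 15 20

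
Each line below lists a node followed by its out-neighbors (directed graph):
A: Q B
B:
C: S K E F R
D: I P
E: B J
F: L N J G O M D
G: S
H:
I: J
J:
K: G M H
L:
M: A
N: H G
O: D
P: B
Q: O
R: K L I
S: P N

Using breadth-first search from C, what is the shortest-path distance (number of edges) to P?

2

Level 0: C
Level 1: E, F, K, R, S
Level 2: B, D, G, H, I, J, L, M, N, O, P
Level 3: A
Level 4: Q
P first appears at level 2.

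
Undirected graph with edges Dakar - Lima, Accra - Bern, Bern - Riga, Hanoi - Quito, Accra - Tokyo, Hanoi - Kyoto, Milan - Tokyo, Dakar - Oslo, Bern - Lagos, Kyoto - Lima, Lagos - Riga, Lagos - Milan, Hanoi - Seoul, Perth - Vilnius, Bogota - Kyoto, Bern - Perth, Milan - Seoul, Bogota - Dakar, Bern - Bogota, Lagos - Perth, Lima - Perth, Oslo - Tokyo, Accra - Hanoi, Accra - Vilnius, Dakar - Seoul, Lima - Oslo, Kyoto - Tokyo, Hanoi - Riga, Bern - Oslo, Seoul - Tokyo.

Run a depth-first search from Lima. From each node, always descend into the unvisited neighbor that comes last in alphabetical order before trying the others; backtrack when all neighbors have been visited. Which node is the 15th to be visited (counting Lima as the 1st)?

Oslo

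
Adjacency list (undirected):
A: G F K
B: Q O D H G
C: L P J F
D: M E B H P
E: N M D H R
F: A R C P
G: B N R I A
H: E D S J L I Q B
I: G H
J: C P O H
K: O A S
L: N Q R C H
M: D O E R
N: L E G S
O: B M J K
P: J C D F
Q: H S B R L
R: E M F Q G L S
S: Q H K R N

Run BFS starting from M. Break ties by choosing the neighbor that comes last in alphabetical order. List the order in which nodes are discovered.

M -> R -> O -> E -> D -> S -> Q -> L -> G -> F -> K -> J -> B -> N -> H -> P -> C -> I -> A

Visit M; enqueue R, O, E, D → queue [R, O, E, D]
Visit R; enqueue S, Q, L, G, F → queue [O, E, D, S, Q, L, G, F]
Visit O; enqueue K, J, B → queue [E, D, S, Q, L, G, F, K, J, B]
Visit E; enqueue N, H → queue [D, S, Q, L, G, F, K, J, B, N, H]
Visit D; enqueue P → queue [S, Q, L, G, F, K, J, B, N, H, P]
Visit S → queue [Q, L, G, F, K, J, B, N, H, P]
Visit Q → queue [L, G, F, K, J, B, N, H, P]
Visit L; enqueue C → queue [G, F, K, J, B, N, H, P, C]
Visit G; enqueue I, A → queue [F, K, J, B, N, H, P, C, I, A]
Visit F → queue [K, J, B, N, H, P, C, I, A]
Visit K → queue [J, B, N, H, P, C, I, A]
Visit J → queue [B, N, H, P, C, I, A]
Visit B → queue [N, H, P, C, I, A]
Visit N → queue [H, P, C, I, A]
Visit H → queue [P, C, I, A]
Visit P → queue [C, I, A]
Visit C → queue [I, A]
Visit I → queue [A]
Visit A → queue []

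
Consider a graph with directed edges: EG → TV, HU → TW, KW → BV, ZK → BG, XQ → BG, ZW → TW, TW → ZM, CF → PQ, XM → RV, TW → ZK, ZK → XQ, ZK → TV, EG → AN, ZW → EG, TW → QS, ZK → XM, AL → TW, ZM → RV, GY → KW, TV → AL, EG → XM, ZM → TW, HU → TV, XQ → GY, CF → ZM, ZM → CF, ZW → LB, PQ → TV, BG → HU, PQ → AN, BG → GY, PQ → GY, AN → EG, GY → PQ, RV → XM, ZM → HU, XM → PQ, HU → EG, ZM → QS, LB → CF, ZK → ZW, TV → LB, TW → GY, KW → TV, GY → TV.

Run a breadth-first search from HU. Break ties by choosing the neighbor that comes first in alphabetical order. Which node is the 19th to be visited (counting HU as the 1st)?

ZW

Visit HU; enqueue EG, TV, TW → queue [EG, TV, TW]
Visit EG; enqueue AN, XM → queue [TV, TW, AN, XM]
Visit TV; enqueue AL, LB → queue [TW, AN, XM, AL, LB]
Visit TW; enqueue GY, QS, ZK, ZM → queue [AN, XM, AL, LB, GY, QS, ZK, ZM]
Visit AN → queue [XM, AL, LB, GY, QS, ZK, ZM]
Visit XM; enqueue PQ, RV → queue [AL, LB, GY, QS, ZK, ZM, PQ, RV]
Visit AL → queue [LB, GY, QS, ZK, ZM, PQ, RV]
Visit LB; enqueue CF → queue [GY, QS, ZK, ZM, PQ, RV, CF]
Visit GY; enqueue KW → queue [QS, ZK, ZM, PQ, RV, CF, KW]
Visit QS → queue [ZK, ZM, PQ, RV, CF, KW]
Visit ZK; enqueue BG, XQ, ZW → queue [ZM, PQ, RV, CF, KW, BG, XQ, ZW]
Visit ZM → queue [PQ, RV, CF, KW, BG, XQ, ZW]
Visit PQ → queue [RV, CF, KW, BG, XQ, ZW]
Visit RV → queue [CF, KW, BG, XQ, ZW]
Visit CF → queue [KW, BG, XQ, ZW]
Visit KW; enqueue BV → queue [BG, XQ, ZW, BV]
Visit BG → queue [XQ, ZW, BV]
Visit XQ → queue [ZW, BV]
Visit ZW → queue [BV]
Visit BV → queue []

Visit order: HU, EG, TV, TW, AN, XM, AL, LB, GY, QS, ZK, ZM, PQ, RV, CF, KW, BG, XQ, ZW, BV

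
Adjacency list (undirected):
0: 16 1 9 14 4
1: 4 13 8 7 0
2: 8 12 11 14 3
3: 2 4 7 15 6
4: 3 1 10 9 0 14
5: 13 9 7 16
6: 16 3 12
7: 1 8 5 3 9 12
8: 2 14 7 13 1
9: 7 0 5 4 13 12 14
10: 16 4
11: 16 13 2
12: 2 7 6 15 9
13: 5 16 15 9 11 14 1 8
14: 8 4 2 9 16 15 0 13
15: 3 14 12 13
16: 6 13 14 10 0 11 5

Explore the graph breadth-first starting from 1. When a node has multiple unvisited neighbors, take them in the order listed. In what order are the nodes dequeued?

Visit 1; enqueue 4, 13, 8, 7, 0 → queue [4, 13, 8, 7, 0]
Visit 4; enqueue 3, 10, 9, 14 → queue [13, 8, 7, 0, 3, 10, 9, 14]
Visit 13; enqueue 5, 16, 15, 11 → queue [8, 7, 0, 3, 10, 9, 14, 5, 16, 15, 11]
Visit 8; enqueue 2 → queue [7, 0, 3, 10, 9, 14, 5, 16, 15, 11, 2]
Visit 7; enqueue 12 → queue [0, 3, 10, 9, 14, 5, 16, 15, 11, 2, 12]
Visit 0 → queue [3, 10, 9, 14, 5, 16, 15, 11, 2, 12]
Visit 3; enqueue 6 → queue [10, 9, 14, 5, 16, 15, 11, 2, 12, 6]
Visit 10 → queue [9, 14, 5, 16, 15, 11, 2, 12, 6]
Visit 9 → queue [14, 5, 16, 15, 11, 2, 12, 6]
Visit 14 → queue [5, 16, 15, 11, 2, 12, 6]
Visit 5 → queue [16, 15, 11, 2, 12, 6]
Visit 16 → queue [15, 11, 2, 12, 6]
Visit 15 → queue [11, 2, 12, 6]
Visit 11 → queue [2, 12, 6]
Visit 2 → queue [12, 6]
Visit 12 → queue [6]
Visit 6 → queue []

1, 4, 13, 8, 7, 0, 3, 10, 9, 14, 5, 16, 15, 11, 2, 12, 6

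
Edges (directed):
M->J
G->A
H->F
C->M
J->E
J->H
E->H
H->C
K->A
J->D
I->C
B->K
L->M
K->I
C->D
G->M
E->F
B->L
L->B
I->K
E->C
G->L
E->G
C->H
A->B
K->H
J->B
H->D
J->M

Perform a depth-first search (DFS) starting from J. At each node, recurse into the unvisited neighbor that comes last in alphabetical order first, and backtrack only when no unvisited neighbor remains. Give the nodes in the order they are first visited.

J → M → H → F → D → C → E → G → L → B → K → I → A

Visit J
J → M
J → H
H → F
H → D
H → C
J → E
E → G
G → L
L → B
B → K
K → I
K → A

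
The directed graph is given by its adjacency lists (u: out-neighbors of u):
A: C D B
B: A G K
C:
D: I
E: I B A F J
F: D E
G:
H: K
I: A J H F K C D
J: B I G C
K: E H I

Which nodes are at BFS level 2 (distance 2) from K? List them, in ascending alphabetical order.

Level 0: K
Level 1: E, H, I
Level 2: A, B, C, D, F, J
Level 3: G

A, B, C, D, F, J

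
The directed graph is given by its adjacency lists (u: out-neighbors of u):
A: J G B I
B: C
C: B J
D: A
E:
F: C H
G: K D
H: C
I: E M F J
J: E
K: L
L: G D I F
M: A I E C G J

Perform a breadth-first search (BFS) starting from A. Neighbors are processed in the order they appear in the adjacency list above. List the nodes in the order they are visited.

Visit A; enqueue J, G, B, I → queue [J, G, B, I]
Visit J; enqueue E → queue [G, B, I, E]
Visit G; enqueue K, D → queue [B, I, E, K, D]
Visit B; enqueue C → queue [I, E, K, D, C]
Visit I; enqueue M, F → queue [E, K, D, C, M, F]
Visit E → queue [K, D, C, M, F]
Visit K; enqueue L → queue [D, C, M, F, L]
Visit D → queue [C, M, F, L]
Visit C → queue [M, F, L]
Visit M → queue [F, L]
Visit F; enqueue H → queue [L, H]
Visit L → queue [H]
Visit H → queue []

A J G B I E K D C M F L H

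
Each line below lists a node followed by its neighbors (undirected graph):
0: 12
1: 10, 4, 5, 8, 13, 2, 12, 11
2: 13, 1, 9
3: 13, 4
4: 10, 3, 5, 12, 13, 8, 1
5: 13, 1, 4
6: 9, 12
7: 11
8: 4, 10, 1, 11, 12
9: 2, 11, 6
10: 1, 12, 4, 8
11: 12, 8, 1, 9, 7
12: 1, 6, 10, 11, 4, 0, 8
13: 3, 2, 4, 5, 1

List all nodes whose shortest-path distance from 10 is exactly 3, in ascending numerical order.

7, 9

Level 0: 10
Level 1: 1, 4, 8, 12
Level 2: 0, 2, 3, 5, 6, 11, 13
Level 3: 7, 9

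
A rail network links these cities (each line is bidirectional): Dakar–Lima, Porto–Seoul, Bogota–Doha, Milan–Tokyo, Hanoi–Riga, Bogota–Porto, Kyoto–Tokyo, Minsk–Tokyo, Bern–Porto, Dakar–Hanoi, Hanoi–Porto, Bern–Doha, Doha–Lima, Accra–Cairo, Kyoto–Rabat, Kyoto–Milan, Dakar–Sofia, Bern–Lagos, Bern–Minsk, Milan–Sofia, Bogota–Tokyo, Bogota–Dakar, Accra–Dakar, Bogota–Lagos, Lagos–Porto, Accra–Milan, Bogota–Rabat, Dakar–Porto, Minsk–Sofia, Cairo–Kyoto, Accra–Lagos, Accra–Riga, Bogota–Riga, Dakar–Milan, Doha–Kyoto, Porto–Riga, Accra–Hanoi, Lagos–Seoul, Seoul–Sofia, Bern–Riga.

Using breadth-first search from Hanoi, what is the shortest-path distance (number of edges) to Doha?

Level 0: Hanoi
Level 1: Accra, Dakar, Porto, Riga
Level 2: Bern, Bogota, Cairo, Lagos, Lima, Milan, Seoul, Sofia
Level 3: Doha, Kyoto, Minsk, Rabat, Tokyo
Doha first appears at level 3.

3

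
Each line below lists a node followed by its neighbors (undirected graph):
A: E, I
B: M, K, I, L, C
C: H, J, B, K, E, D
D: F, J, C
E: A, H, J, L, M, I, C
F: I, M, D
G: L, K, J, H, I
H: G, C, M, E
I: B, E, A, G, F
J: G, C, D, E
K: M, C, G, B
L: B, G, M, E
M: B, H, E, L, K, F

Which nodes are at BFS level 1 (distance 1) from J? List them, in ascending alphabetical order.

C, D, E, G

Level 0: J
Level 1: C, D, E, G
Level 2: A, B, F, H, I, K, L, M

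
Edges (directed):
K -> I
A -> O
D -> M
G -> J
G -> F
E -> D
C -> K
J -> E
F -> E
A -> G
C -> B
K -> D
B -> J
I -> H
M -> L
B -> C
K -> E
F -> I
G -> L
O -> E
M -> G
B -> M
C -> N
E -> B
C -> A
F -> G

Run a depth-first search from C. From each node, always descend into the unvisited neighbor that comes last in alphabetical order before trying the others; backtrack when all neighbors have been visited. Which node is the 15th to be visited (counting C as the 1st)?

O

Visit C
C → N
C → K
K → I
I → H
K → E
E → D
D → M
M → L
M → G
G → J
G → F
E → B
C → A
A → O

Visit order: C, N, K, I, H, E, D, M, L, G, J, F, B, A, O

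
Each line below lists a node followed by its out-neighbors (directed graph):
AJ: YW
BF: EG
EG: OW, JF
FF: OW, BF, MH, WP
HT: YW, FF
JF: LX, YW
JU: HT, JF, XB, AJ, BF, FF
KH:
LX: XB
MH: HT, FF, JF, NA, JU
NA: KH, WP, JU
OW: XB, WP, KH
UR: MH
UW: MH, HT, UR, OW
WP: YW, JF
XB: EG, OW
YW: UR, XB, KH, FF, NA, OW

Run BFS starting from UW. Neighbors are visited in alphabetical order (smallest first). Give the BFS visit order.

UW -> HT -> MH -> OW -> UR -> FF -> YW -> JF -> JU -> NA -> KH -> WP -> XB -> BF -> LX -> AJ -> EG

Visit UW; enqueue HT, MH, OW, UR → queue [HT, MH, OW, UR]
Visit HT; enqueue FF, YW → queue [MH, OW, UR, FF, YW]
Visit MH; enqueue JF, JU, NA → queue [OW, UR, FF, YW, JF, JU, NA]
Visit OW; enqueue KH, WP, XB → queue [UR, FF, YW, JF, JU, NA, KH, WP, XB]
Visit UR → queue [FF, YW, JF, JU, NA, KH, WP, XB]
Visit FF; enqueue BF → queue [YW, JF, JU, NA, KH, WP, XB, BF]
Visit YW → queue [JF, JU, NA, KH, WP, XB, BF]
Visit JF; enqueue LX → queue [JU, NA, KH, WP, XB, BF, LX]
Visit JU; enqueue AJ → queue [NA, KH, WP, XB, BF, LX, AJ]
Visit NA → queue [KH, WP, XB, BF, LX, AJ]
Visit KH → queue [WP, XB, BF, LX, AJ]
Visit WP → queue [XB, BF, LX, AJ]
Visit XB; enqueue EG → queue [BF, LX, AJ, EG]
Visit BF → queue [LX, AJ, EG]
Visit LX → queue [AJ, EG]
Visit AJ → queue [EG]
Visit EG → queue []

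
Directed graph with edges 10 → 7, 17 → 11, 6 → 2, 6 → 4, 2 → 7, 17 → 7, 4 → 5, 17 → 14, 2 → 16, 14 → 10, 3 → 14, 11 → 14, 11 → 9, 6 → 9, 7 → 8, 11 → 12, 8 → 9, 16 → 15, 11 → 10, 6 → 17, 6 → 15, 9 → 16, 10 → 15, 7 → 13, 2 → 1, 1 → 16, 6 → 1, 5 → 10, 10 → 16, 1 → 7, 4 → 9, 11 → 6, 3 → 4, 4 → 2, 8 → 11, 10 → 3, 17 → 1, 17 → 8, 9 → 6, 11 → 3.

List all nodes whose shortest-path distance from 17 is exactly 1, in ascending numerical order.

1, 7, 8, 11, 14

Level 0: 17
Level 1: 1, 7, 8, 11, 14
Level 2: 3, 6, 9, 10, 12, 13, 16
Level 3: 2, 4, 15
Level 4: 5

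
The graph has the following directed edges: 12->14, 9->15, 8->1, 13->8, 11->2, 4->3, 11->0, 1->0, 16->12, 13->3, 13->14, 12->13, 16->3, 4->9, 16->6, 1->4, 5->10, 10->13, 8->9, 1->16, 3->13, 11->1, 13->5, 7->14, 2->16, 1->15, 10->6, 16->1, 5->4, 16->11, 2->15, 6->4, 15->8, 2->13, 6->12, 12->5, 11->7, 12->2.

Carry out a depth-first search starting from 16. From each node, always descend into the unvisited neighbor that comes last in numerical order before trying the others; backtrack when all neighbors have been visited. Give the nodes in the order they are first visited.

16, 12, 14, 13, 8, 9, 15, 1, 4, 3, 0, 5, 10, 6, 2, 11, 7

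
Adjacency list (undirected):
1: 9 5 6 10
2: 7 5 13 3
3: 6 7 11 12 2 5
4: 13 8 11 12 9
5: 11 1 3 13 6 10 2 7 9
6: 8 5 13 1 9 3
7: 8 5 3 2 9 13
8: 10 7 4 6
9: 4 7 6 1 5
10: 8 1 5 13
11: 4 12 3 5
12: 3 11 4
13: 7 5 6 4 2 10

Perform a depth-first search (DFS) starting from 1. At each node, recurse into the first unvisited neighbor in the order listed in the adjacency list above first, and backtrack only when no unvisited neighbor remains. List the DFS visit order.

1, 9, 4, 13, 7, 8, 10, 5, 11, 12, 3, 6, 2

Visit 1
1 → 9
9 → 4
4 → 13
13 → 7
7 → 8
8 → 10
10 → 5
5 → 11
11 → 12
12 → 3
3 → 6
3 → 2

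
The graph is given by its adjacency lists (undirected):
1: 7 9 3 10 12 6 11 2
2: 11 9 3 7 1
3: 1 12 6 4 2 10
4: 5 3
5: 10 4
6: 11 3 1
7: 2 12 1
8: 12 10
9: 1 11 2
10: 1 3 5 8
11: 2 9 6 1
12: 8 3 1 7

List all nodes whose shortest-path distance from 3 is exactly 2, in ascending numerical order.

5, 7, 8, 9, 11

Level 0: 3
Level 1: 1, 2, 4, 6, 10, 12
Level 2: 5, 7, 8, 9, 11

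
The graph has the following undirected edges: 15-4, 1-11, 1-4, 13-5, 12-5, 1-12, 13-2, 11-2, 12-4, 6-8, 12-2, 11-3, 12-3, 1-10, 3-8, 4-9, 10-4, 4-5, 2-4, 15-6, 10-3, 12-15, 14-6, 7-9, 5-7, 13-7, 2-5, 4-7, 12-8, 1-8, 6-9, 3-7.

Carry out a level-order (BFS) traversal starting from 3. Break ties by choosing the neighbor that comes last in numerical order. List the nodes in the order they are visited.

Visit 3; enqueue 12, 11, 10, 8, 7 → queue [12, 11, 10, 8, 7]
Visit 12; enqueue 15, 5, 4, 2, 1 → queue [11, 10, 8, 7, 15, 5, 4, 2, 1]
Visit 11 → queue [10, 8, 7, 15, 5, 4, 2, 1]
Visit 10 → queue [8, 7, 15, 5, 4, 2, 1]
Visit 8; enqueue 6 → queue [7, 15, 5, 4, 2, 1, 6]
Visit 7; enqueue 13, 9 → queue [15, 5, 4, 2, 1, 6, 13, 9]
Visit 15 → queue [5, 4, 2, 1, 6, 13, 9]
Visit 5 → queue [4, 2, 1, 6, 13, 9]
Visit 4 → queue [2, 1, 6, 13, 9]
Visit 2 → queue [1, 6, 13, 9]
Visit 1 → queue [6, 13, 9]
Visit 6; enqueue 14 → queue [13, 9, 14]
Visit 13 → queue [9, 14]
Visit 9 → queue [14]
Visit 14 → queue []

3 12 11 10 8 7 15 5 4 2 1 6 13 9 14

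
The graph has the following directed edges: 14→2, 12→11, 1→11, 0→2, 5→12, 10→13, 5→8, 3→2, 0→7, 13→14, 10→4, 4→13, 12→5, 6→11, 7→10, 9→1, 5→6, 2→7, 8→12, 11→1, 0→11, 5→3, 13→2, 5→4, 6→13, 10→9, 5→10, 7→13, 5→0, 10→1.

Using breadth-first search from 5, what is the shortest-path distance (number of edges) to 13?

Level 0: 5
Level 1: 0, 3, 4, 6, 8, 10, 12
Level 2: 1, 2, 7, 9, 11, 13
Level 3: 14
13 first appears at level 2.

2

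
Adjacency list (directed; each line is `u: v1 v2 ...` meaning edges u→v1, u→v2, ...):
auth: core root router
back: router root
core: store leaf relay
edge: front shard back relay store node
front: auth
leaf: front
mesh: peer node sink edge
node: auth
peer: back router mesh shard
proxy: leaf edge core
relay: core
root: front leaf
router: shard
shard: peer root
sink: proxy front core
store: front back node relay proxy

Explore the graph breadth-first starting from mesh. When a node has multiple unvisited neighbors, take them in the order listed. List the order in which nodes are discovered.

Visit mesh; enqueue peer, node, sink, edge → queue [peer, node, sink, edge]
Visit peer; enqueue back, router, shard → queue [node, sink, edge, back, router, shard]
Visit node; enqueue auth → queue [sink, edge, back, router, shard, auth]
Visit sink; enqueue proxy, front, core → queue [edge, back, router, shard, auth, proxy, front, core]
Visit edge; enqueue relay, store → queue [back, router, shard, auth, proxy, front, core, relay, store]
Visit back; enqueue root → queue [router, shard, auth, proxy, front, core, relay, store, root]
Visit router → queue [shard, auth, proxy, front, core, relay, store, root]
Visit shard → queue [auth, proxy, front, core, relay, store, root]
Visit auth → queue [proxy, front, core, relay, store, root]
Visit proxy; enqueue leaf → queue [front, core, relay, store, root, leaf]
Visit front → queue [core, relay, store, root, leaf]
Visit core → queue [relay, store, root, leaf]
Visit relay → queue [store, root, leaf]
Visit store → queue [root, leaf]
Visit root → queue [leaf]
Visit leaf → queue []

mesh, peer, node, sink, edge, back, router, shard, auth, proxy, front, core, relay, store, root, leaf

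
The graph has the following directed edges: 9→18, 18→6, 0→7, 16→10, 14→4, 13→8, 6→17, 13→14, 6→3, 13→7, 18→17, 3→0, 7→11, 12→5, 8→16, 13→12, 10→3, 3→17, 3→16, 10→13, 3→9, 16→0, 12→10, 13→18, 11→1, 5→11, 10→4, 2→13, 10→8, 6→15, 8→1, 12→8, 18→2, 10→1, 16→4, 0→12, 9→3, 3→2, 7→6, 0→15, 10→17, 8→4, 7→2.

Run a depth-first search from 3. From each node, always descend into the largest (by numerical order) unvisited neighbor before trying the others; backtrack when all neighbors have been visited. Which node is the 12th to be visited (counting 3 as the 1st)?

12

Visit 3
3 → 17
3 → 16
16 → 10
10 → 13
13 → 18
18 → 6
6 → 15
18 → 2
13 → 14
14 → 4
13 → 12
12 → 8
8 → 1
12 → 5
5 → 11
13 → 7
16 → 0
3 → 9

Visit order: 3, 17, 16, 10, 13, 18, 6, 15, 2, 14, 4, 12, 8, 1, 5, 11, 7, 0, 9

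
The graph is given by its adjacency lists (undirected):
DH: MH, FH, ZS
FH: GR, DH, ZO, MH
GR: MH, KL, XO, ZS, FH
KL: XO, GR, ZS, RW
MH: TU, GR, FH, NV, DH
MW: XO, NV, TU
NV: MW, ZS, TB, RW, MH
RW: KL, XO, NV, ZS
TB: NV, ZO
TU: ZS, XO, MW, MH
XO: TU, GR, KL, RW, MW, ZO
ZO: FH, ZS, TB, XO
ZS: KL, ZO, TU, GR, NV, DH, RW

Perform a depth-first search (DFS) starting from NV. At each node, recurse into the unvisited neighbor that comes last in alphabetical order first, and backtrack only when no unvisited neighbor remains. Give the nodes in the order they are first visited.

NV -> ZS -> ZO -> XO -> TU -> MW -> MH -> GR -> KL -> RW -> FH -> DH -> TB

Visit NV
NV → ZS
ZS → ZO
ZO → XO
XO → TU
TU → MW
TU → MH
MH → GR
GR → KL
KL → RW
GR → FH
FH → DH
ZO → TB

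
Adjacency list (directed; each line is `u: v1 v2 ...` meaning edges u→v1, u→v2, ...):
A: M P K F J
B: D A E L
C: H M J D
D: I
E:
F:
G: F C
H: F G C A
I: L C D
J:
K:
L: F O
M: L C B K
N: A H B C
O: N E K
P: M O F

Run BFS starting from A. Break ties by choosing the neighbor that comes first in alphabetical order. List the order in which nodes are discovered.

Visit A; enqueue F, J, K, M, P → queue [F, J, K, M, P]
Visit F → queue [J, K, M, P]
Visit J → queue [K, M, P]
Visit K → queue [M, P]
Visit M; enqueue B, C, L → queue [P, B, C, L]
Visit P; enqueue O → queue [B, C, L, O]
Visit B; enqueue D, E → queue [C, L, O, D, E]
Visit C; enqueue H → queue [L, O, D, E, H]
Visit L → queue [O, D, E, H]
Visit O; enqueue N → queue [D, E, H, N]
Visit D; enqueue I → queue [E, H, N, I]
Visit E → queue [H, N, I]
Visit H; enqueue G → queue [N, I, G]
Visit N → queue [I, G]
Visit I → queue [G]
Visit G → queue []

A, F, J, K, M, P, B, C, L, O, D, E, H, N, I, G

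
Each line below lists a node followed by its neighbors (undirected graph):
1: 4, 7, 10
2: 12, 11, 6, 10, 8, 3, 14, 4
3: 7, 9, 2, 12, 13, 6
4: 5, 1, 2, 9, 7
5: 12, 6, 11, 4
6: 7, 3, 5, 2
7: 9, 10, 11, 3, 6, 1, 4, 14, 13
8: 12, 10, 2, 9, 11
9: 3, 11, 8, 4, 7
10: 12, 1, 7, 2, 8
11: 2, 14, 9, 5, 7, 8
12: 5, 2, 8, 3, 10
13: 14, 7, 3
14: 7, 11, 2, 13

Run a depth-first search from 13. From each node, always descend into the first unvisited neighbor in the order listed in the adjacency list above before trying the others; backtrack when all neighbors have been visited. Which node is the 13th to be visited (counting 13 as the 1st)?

1

Visit 13
13 → 14
14 → 7
7 → 9
9 → 3
3 → 2
2 → 12
12 → 5
5 → 6
5 → 11
11 → 8
8 → 10
10 → 1
1 → 4

Visit order: 13, 14, 7, 9, 3, 2, 12, 5, 6, 11, 8, 10, 1, 4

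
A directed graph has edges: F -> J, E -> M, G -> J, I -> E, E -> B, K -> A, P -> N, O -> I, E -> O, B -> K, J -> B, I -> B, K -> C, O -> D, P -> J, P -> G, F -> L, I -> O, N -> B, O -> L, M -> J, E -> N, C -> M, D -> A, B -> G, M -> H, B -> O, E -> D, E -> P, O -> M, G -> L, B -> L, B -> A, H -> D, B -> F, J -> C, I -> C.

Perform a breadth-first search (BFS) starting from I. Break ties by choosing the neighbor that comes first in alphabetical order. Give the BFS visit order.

I, B, C, E, O, A, F, G, K, L, M, D, N, P, J, H

Visit I; enqueue B, C, E, O → queue [B, C, E, O]
Visit B; enqueue A, F, G, K, L → queue [C, E, O, A, F, G, K, L]
Visit C; enqueue M → queue [E, O, A, F, G, K, L, M]
Visit E; enqueue D, N, P → queue [O, A, F, G, K, L, M, D, N, P]
Visit O → queue [A, F, G, K, L, M, D, N, P]
Visit A → queue [F, G, K, L, M, D, N, P]
Visit F; enqueue J → queue [G, K, L, M, D, N, P, J]
Visit G → queue [K, L, M, D, N, P, J]
Visit K → queue [L, M, D, N, P, J]
Visit L → queue [M, D, N, P, J]
Visit M; enqueue H → queue [D, N, P, J, H]
Visit D → queue [N, P, J, H]
Visit N → queue [P, J, H]
Visit P → queue [J, H]
Visit J → queue [H]
Visit H → queue []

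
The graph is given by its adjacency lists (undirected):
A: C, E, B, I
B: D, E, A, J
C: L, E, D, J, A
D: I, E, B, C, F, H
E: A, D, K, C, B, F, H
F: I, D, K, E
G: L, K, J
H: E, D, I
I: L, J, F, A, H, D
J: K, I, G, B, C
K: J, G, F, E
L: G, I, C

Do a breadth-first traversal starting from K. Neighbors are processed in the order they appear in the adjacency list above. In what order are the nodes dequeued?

K, J, G, F, E, I, B, C, L, D, A, H

Visit K; enqueue J, G, F, E → queue [J, G, F, E]
Visit J; enqueue I, B, C → queue [G, F, E, I, B, C]
Visit G; enqueue L → queue [F, E, I, B, C, L]
Visit F; enqueue D → queue [E, I, B, C, L, D]
Visit E; enqueue A, H → queue [I, B, C, L, D, A, H]
Visit I → queue [B, C, L, D, A, H]
Visit B → queue [C, L, D, A, H]
Visit C → queue [L, D, A, H]
Visit L → queue [D, A, H]
Visit D → queue [A, H]
Visit A → queue [H]
Visit H → queue []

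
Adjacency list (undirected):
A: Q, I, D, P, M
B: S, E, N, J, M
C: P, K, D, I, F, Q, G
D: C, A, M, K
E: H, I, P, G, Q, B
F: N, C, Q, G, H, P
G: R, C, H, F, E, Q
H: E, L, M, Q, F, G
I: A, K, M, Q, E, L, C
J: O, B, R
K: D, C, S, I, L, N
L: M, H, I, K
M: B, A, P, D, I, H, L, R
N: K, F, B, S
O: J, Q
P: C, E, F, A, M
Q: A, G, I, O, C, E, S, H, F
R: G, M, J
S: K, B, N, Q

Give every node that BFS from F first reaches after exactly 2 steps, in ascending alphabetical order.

A, B, D, E, I, K, L, M, O, R, S

Level 0: F
Level 1: C, G, H, N, P, Q
Level 2: A, B, D, E, I, K, L, M, O, R, S
Level 3: J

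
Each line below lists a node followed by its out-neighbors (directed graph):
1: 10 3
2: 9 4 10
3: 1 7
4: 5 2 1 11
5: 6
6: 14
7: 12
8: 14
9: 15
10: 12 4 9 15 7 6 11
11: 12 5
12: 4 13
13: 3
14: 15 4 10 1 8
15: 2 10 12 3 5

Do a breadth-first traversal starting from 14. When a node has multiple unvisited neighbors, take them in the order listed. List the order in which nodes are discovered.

14, 15, 4, 10, 1, 8, 2, 12, 3, 5, 11, 9, 7, 6, 13

Visit 14; enqueue 15, 4, 10, 1, 8 → queue [15, 4, 10, 1, 8]
Visit 15; enqueue 2, 12, 3, 5 → queue [4, 10, 1, 8, 2, 12, 3, 5]
Visit 4; enqueue 11 → queue [10, 1, 8, 2, 12, 3, 5, 11]
Visit 10; enqueue 9, 7, 6 → queue [1, 8, 2, 12, 3, 5, 11, 9, 7, 6]
Visit 1 → queue [8, 2, 12, 3, 5, 11, 9, 7, 6]
Visit 8 → queue [2, 12, 3, 5, 11, 9, 7, 6]
Visit 2 → queue [12, 3, 5, 11, 9, 7, 6]
Visit 12; enqueue 13 → queue [3, 5, 11, 9, 7, 6, 13]
Visit 3 → queue [5, 11, 9, 7, 6, 13]
Visit 5 → queue [11, 9, 7, 6, 13]
Visit 11 → queue [9, 7, 6, 13]
Visit 9 → queue [7, 6, 13]
Visit 7 → queue [6, 13]
Visit 6 → queue [13]
Visit 13 → queue []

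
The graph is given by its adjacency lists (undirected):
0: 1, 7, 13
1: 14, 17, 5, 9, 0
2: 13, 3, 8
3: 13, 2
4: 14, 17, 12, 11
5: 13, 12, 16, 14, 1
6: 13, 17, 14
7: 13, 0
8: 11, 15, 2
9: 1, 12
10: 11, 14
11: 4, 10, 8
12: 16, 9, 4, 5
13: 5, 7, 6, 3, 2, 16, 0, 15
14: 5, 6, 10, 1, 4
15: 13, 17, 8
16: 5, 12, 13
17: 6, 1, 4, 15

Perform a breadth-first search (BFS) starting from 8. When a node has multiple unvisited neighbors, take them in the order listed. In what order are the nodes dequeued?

Visit 8; enqueue 11, 15, 2 → queue [11, 15, 2]
Visit 11; enqueue 4, 10 → queue [15, 2, 4, 10]
Visit 15; enqueue 13, 17 → queue [2, 4, 10, 13, 17]
Visit 2; enqueue 3 → queue [4, 10, 13, 17, 3]
Visit 4; enqueue 14, 12 → queue [10, 13, 17, 3, 14, 12]
Visit 10 → queue [13, 17, 3, 14, 12]
Visit 13; enqueue 5, 7, 6, 16, 0 → queue [17, 3, 14, 12, 5, 7, 6, 16, 0]
Visit 17; enqueue 1 → queue [3, 14, 12, 5, 7, 6, 16, 0, 1]
Visit 3 → queue [14, 12, 5, 7, 6, 16, 0, 1]
Visit 14 → queue [12, 5, 7, 6, 16, 0, 1]
Visit 12; enqueue 9 → queue [5, 7, 6, 16, 0, 1, 9]
Visit 5 → queue [7, 6, 16, 0, 1, 9]
Visit 7 → queue [6, 16, 0, 1, 9]
Visit 6 → queue [16, 0, 1, 9]
Visit 16 → queue [0, 1, 9]
Visit 0 → queue [1, 9]
Visit 1 → queue [9]
Visit 9 → queue []

8 → 11 → 15 → 2 → 4 → 10 → 13 → 17 → 3 → 14 → 12 → 5 → 7 → 6 → 16 → 0 → 1 → 9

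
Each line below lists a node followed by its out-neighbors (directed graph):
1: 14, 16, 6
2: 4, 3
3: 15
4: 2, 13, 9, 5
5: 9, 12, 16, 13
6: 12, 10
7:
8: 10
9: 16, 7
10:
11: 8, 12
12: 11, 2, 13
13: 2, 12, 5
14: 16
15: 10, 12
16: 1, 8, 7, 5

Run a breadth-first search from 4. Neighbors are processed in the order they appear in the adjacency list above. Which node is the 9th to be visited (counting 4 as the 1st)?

7

Visit 4; enqueue 2, 13, 9, 5 → queue [2, 13, 9, 5]
Visit 2; enqueue 3 → queue [13, 9, 5, 3]
Visit 13; enqueue 12 → queue [9, 5, 3, 12]
Visit 9; enqueue 16, 7 → queue [5, 3, 12, 16, 7]
Visit 5 → queue [3, 12, 16, 7]
Visit 3; enqueue 15 → queue [12, 16, 7, 15]
Visit 12; enqueue 11 → queue [16, 7, 15, 11]
Visit 16; enqueue 1, 8 → queue [7, 15, 11, 1, 8]
Visit 7 → queue [15, 11, 1, 8]
Visit 15; enqueue 10 → queue [11, 1, 8, 10]
Visit 11 → queue [1, 8, 10]
Visit 1; enqueue 14, 6 → queue [8, 10, 14, 6]
Visit 8 → queue [10, 14, 6]
Visit 10 → queue [14, 6]
Visit 14 → queue [6]
Visit 6 → queue []

Visit order: 4, 2, 13, 9, 5, 3, 12, 16, 7, 15, 11, 1, 8, 10, 14, 6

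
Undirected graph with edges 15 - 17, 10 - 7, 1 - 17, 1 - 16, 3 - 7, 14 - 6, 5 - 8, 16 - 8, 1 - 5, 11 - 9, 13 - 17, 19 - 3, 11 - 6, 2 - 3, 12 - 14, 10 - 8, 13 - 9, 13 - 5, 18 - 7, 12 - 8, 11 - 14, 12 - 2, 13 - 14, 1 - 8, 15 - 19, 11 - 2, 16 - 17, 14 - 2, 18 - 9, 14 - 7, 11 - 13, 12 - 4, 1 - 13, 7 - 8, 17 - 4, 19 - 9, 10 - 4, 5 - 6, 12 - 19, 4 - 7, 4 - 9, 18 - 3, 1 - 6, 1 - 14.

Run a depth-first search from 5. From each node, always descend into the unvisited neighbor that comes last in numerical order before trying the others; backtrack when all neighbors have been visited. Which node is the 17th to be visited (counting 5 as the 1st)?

Visit 5
5 → 13
13 → 17
17 → 16
16 → 8
8 → 12
12 → 19
19 → 15
19 → 9
9 → 18
18 → 7
7 → 14
14 → 11
11 → 6
6 → 1
11 → 2
2 → 3
7 → 10
10 → 4

Visit order: 5, 13, 17, 16, 8, 12, 19, 15, 9, 18, 7, 14, 11, 6, 1, 2, 3, 10, 4

3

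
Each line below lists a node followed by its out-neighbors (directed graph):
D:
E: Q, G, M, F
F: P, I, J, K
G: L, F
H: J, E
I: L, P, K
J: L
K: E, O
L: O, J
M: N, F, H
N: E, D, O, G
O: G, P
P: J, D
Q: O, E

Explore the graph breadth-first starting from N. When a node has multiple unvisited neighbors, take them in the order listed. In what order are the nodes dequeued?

Visit N; enqueue E, D, O, G → queue [E, D, O, G]
Visit E; enqueue Q, M, F → queue [D, O, G, Q, M, F]
Visit D → queue [O, G, Q, M, F]
Visit O; enqueue P → queue [G, Q, M, F, P]
Visit G; enqueue L → queue [Q, M, F, P, L]
Visit Q → queue [M, F, P, L]
Visit M; enqueue H → queue [F, P, L, H]
Visit F; enqueue I, J, K → queue [P, L, H, I, J, K]
Visit P → queue [L, H, I, J, K]
Visit L → queue [H, I, J, K]
Visit H → queue [I, J, K]
Visit I → queue [J, K]
Visit J → queue [K]
Visit K → queue []

N, E, D, O, G, Q, M, F, P, L, H, I, J, K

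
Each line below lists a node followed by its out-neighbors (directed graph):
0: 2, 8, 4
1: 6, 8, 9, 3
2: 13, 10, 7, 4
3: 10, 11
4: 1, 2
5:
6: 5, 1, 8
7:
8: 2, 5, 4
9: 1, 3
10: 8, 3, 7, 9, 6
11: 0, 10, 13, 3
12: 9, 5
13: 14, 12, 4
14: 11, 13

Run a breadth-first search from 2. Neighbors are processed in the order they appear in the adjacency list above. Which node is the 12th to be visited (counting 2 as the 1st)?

Visit 2; enqueue 13, 10, 7, 4 → queue [13, 10, 7, 4]
Visit 13; enqueue 14, 12 → queue [10, 7, 4, 14, 12]
Visit 10; enqueue 8, 3, 9, 6 → queue [7, 4, 14, 12, 8, 3, 9, 6]
Visit 7 → queue [4, 14, 12, 8, 3, 9, 6]
Visit 4; enqueue 1 → queue [14, 12, 8, 3, 9, 6, 1]
Visit 14; enqueue 11 → queue [12, 8, 3, 9, 6, 1, 11]
Visit 12; enqueue 5 → queue [8, 3, 9, 6, 1, 11, 5]
Visit 8 → queue [3, 9, 6, 1, 11, 5]
Visit 3 → queue [9, 6, 1, 11, 5]
Visit 9 → queue [6, 1, 11, 5]
Visit 6 → queue [1, 11, 5]
Visit 1 → queue [11, 5]
Visit 11; enqueue 0 → queue [5, 0]
Visit 5 → queue [0]
Visit 0 → queue []

Visit order: 2, 13, 10, 7, 4, 14, 12, 8, 3, 9, 6, 1, 11, 5, 0

1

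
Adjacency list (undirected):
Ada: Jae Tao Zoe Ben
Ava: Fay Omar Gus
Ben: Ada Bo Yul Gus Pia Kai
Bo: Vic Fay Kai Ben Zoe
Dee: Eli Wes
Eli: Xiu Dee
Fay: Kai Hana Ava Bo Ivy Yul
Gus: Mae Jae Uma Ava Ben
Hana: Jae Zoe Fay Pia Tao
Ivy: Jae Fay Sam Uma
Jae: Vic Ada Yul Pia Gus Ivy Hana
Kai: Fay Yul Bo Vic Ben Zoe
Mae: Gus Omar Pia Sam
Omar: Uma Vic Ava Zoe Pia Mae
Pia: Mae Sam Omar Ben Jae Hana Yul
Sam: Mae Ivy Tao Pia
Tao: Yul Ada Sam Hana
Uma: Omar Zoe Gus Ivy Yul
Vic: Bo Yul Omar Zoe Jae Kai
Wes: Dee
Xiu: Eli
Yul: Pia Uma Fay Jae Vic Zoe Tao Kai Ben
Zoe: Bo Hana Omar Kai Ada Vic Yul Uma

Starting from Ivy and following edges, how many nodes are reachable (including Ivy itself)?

19

BFS from Ivy visits: Ivy, Jae, Fay, Sam, Uma, Vic, Ada, Yul, Pia, Gus, Hana, Kai, Ava, Bo, Mae, Tao, Omar, Zoe, Ben
Reachable nodes: 19 of 23 total.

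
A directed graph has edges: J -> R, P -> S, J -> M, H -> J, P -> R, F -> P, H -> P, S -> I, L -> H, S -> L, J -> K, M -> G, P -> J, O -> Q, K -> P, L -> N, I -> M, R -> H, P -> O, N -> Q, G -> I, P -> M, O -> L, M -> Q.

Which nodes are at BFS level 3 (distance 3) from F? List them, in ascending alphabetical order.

G, H, I, K, L, Q

Level 0: F
Level 1: P
Level 2: J, M, O, R, S
Level 3: G, H, I, K, L, Q
Level 4: N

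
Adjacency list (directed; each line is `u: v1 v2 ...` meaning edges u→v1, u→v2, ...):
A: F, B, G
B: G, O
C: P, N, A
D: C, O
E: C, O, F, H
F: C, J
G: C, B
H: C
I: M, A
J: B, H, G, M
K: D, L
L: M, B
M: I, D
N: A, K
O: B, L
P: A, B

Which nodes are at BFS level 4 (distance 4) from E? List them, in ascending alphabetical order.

D, I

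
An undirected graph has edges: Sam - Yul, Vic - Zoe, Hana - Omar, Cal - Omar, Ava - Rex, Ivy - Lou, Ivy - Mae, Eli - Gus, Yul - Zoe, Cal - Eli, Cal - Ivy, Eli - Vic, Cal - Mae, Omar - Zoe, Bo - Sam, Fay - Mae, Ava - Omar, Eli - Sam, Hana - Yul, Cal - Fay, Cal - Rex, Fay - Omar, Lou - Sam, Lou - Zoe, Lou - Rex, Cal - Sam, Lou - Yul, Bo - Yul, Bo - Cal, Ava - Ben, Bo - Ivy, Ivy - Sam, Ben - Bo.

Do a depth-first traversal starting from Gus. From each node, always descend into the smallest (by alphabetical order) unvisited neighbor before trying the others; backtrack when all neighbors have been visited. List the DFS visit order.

Gus → Eli → Cal → Bo → Ben → Ava → Omar → Fay → Mae → Ivy → Lou → Rex → Sam → Yul → Hana → Zoe → Vic

Visit Gus
Gus → Eli
Eli → Cal
Cal → Bo
Bo → Ben
Ben → Ava
Ava → Omar
Omar → Fay
Fay → Mae
Mae → Ivy
Ivy → Lou
Lou → Rex
Lou → Sam
Sam → Yul
Yul → Hana
Yul → Zoe
Zoe → Vic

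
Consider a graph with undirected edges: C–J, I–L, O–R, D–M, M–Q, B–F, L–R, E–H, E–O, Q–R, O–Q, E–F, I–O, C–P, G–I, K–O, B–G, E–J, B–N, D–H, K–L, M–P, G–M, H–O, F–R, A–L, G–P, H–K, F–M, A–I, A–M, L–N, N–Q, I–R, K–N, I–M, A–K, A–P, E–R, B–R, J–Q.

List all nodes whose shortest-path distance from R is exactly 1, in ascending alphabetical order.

Level 0: R
Level 1: B, E, F, I, L, O, Q
Level 2: A, G, H, J, K, M, N
Level 3: C, D, P

B, E, F, I, L, O, Q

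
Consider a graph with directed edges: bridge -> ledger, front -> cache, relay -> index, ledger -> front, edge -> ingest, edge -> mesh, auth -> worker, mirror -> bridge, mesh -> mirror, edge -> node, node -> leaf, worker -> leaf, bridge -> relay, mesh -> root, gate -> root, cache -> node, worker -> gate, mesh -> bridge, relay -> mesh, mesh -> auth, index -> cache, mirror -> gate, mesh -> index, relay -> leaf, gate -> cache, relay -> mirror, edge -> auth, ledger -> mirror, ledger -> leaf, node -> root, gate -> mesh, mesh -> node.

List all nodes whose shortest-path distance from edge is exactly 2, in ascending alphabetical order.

Level 0: edge
Level 1: auth, ingest, mesh, node
Level 2: bridge, index, leaf, mirror, root, worker
Level 3: cache, gate, ledger, relay
Level 4: front

bridge, index, leaf, mirror, root, worker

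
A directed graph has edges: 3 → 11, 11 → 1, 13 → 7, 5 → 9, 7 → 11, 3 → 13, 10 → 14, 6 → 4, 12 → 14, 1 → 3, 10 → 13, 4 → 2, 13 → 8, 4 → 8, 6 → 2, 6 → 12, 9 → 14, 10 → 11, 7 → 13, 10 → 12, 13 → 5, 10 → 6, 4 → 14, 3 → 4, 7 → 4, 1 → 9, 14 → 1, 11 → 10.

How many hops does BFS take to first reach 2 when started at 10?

Level 0: 10
Level 1: 6, 11, 12, 13, 14
Level 2: 1, 2, 4, 5, 7, 8
Level 3: 3, 9
2 first appears at level 2.

2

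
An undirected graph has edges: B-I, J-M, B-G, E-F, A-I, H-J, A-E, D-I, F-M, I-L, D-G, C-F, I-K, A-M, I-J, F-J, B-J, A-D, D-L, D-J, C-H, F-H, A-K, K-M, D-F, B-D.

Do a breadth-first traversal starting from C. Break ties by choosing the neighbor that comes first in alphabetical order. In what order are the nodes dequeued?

C, F, H, D, E, J, M, A, B, G, I, L, K

Visit C; enqueue F, H → queue [F, H]
Visit F; enqueue D, E, J, M → queue [H, D, E, J, M]
Visit H → queue [D, E, J, M]
Visit D; enqueue A, B, G, I, L → queue [E, J, M, A, B, G, I, L]
Visit E → queue [J, M, A, B, G, I, L]
Visit J → queue [M, A, B, G, I, L]
Visit M; enqueue K → queue [A, B, G, I, L, K]
Visit A → queue [B, G, I, L, K]
Visit B → queue [G, I, L, K]
Visit G → queue [I, L, K]
Visit I → queue [L, K]
Visit L → queue [K]
Visit K → queue []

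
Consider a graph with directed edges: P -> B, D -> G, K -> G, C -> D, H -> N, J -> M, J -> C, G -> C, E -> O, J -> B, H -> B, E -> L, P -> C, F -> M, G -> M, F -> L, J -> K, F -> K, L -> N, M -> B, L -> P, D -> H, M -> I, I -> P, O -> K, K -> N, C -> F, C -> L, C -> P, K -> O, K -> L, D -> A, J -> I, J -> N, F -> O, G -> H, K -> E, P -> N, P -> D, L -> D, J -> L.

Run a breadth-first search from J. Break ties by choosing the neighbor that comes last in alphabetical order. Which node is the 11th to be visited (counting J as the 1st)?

O

Visit J; enqueue N, M, L, K, I, C, B → queue [N, M, L, K, I, C, B]
Visit N → queue [M, L, K, I, C, B]
Visit M → queue [L, K, I, C, B]
Visit L; enqueue P, D → queue [K, I, C, B, P, D]
Visit K; enqueue O, G, E → queue [I, C, B, P, D, O, G, E]
Visit I → queue [C, B, P, D, O, G, E]
Visit C; enqueue F → queue [B, P, D, O, G, E, F]
Visit B → queue [P, D, O, G, E, F]
Visit P → queue [D, O, G, E, F]
Visit D; enqueue H, A → queue [O, G, E, F, H, A]
Visit O → queue [G, E, F, H, A]
Visit G → queue [E, F, H, A]
Visit E → queue [F, H, A]
Visit F → queue [H, A]
Visit H → queue [A]
Visit A → queue []

Visit order: J, N, M, L, K, I, C, B, P, D, O, G, E, F, H, A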